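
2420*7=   16940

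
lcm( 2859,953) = 2859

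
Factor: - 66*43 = - 2838 = -2^1*3^1*11^1*43^1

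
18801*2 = 37602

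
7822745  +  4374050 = 12196795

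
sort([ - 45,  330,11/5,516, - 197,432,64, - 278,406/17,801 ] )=[ - 278, - 197 , - 45,11/5,406/17, 64, 330,432,516,801]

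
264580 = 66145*4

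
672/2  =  336 = 336.00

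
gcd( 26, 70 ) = 2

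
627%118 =37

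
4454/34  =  131=131.00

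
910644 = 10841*84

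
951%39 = 15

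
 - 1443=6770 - 8213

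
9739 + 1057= 10796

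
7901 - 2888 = 5013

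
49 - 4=45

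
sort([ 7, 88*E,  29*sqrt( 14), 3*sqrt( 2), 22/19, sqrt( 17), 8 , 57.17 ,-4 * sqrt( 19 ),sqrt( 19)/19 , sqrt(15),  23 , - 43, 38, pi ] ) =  [ - 43,-4*sqrt( 19), sqrt( 19)/19, 22/19 , pi, sqrt ( 15), sqrt( 17), 3*sqrt( 2), 7,8,  23, 38 , 57.17, 29 * sqrt( 14), 88 * E ] 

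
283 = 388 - 105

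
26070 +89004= 115074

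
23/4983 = 23/4983 = 0.00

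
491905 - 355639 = 136266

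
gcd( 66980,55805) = 5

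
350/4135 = 70/827 = 0.08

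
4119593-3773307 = 346286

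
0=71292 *0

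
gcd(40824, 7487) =1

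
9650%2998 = 656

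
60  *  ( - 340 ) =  - 20400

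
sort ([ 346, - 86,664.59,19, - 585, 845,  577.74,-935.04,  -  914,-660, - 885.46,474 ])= [ - 935.04, - 914 , - 885.46,  -  660, - 585,- 86,19,346,  474, 577.74,664.59 , 845] 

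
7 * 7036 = 49252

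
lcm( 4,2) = 4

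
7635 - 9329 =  - 1694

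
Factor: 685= 5^1*137^1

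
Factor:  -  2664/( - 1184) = 2^( - 2 )*3^2 = 9/4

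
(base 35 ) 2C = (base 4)1102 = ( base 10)82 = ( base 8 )122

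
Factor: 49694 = 2^1*24847^1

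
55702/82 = 27851/41 = 679.29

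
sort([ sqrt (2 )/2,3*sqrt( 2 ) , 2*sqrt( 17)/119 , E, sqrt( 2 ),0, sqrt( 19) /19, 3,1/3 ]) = [ 0, 2 * sqrt(17 )/119,sqrt(19)/19,1/3,sqrt( 2 ) /2,sqrt(2 ), E, 3,3*sqrt( 2 ) ]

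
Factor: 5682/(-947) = - 2^1*3^1 = - 6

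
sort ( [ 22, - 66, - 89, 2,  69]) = [-89, - 66 , 2 , 22 , 69]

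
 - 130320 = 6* (- 21720)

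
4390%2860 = 1530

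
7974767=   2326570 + 5648197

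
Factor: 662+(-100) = 2^1*281^1 = 562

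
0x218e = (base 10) 8590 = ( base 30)9GA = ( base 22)HGA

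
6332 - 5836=496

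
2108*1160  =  2445280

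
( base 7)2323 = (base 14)44A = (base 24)1BA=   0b1101010010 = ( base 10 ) 850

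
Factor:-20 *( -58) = 2^3*5^1*29^1 = 1160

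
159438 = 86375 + 73063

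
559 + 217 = 776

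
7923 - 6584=1339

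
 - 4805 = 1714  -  6519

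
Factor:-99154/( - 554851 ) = 2^1 * 4507^1 * 50441^( - 1) = 9014/50441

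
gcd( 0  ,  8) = 8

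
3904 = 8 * 488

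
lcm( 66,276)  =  3036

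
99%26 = 21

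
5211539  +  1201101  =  6412640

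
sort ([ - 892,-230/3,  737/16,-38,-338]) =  [ - 892, - 338, - 230/3, - 38, 737/16 ]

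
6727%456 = 343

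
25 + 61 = 86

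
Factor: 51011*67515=3444007665 = 3^1*5^1*7^1*29^1*643^1*1759^1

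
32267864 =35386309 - 3118445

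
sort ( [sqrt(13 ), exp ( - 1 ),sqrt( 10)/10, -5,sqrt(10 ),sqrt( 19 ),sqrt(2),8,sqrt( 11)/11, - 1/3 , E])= [ - 5, - 1/3,sqrt( 11) /11,sqrt(10)/10, exp( - 1 ),sqrt( 2) , E,  sqrt(10) , sqrt (13), sqrt( 19), 8] 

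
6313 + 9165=15478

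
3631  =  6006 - 2375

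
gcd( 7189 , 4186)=91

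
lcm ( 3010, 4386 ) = 153510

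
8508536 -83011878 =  - 74503342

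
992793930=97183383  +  895610547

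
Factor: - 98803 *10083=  - 3^1*29^1*3361^1 * 3407^1 =- 996230649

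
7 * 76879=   538153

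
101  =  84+17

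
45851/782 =58 + 495/782 = 58.63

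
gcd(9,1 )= 1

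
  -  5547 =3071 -8618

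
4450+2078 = 6528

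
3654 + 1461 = 5115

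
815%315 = 185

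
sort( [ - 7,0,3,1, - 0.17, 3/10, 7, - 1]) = [ - 7,  -  1, - 0.17,0,3/10, 1,  3,7 ]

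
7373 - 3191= 4182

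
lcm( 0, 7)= 0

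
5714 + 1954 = 7668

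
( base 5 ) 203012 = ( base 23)cc8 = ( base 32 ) 6F8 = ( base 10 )6632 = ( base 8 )14750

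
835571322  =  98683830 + 736887492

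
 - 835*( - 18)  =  15030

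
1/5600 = 1/5600 = 0.00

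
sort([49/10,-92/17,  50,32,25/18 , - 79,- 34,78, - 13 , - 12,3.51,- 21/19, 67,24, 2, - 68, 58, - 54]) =[ - 79, - 68 , - 54, - 34, - 13, - 12 , -92/17, - 21/19,25/18,2,3.51, 49/10,24,32,  50 , 58, 67,78]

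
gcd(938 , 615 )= 1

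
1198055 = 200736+997319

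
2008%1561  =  447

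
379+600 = 979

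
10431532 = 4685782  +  5745750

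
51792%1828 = 608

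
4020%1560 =900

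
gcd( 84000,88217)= 1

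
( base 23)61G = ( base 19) 8H2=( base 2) 110010001101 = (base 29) 3NN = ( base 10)3213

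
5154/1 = 5154 =5154.00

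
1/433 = 1/433 = 0.00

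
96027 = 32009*3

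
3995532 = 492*8121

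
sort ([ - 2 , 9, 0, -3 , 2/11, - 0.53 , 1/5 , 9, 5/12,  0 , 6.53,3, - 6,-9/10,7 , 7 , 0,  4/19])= [ - 6, -3,-2, - 9/10, - 0.53, 0 , 0, 0, 2/11,1/5,  4/19,5/12,  3, 6.53, 7,7, 9 , 9]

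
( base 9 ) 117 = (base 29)3A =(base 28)3d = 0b1100001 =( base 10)97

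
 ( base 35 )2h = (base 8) 127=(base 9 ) 106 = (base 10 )87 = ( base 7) 153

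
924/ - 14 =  - 66 + 0/1=- 66.00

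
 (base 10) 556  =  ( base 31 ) HT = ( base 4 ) 20230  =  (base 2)1000101100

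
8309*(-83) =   -  689647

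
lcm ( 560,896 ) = 4480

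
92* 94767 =8718564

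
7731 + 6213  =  13944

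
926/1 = 926 = 926.00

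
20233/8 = 2529+1/8   =  2529.12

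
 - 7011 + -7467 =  - 14478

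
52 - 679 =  - 627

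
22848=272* 84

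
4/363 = 4/363 = 0.01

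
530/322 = 265/161  =  1.65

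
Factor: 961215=3^1 * 5^1*64081^1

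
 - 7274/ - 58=3637/29 = 125.41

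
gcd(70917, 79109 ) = 1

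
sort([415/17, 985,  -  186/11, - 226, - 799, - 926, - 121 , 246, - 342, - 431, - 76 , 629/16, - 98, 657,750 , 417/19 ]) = [ - 926, - 799, - 431,-342, - 226 , - 121  , - 98 , - 76,-186/11,417/19,415/17, 629/16,246, 657, 750, 985]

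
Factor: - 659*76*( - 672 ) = 2^7 * 3^1*7^1*19^1*659^1 = 33656448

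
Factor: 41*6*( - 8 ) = - 2^4*3^1*41^1 = - 1968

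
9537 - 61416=-51879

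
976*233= 227408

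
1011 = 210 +801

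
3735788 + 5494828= 9230616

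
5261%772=629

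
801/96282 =89/10698 = 0.01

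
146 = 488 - 342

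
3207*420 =1346940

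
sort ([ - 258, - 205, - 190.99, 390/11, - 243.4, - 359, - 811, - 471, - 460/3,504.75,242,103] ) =[- 811, - 471, - 359, - 258, - 243.4,-205, - 190.99,-460/3,390/11, 103,242,504.75 ]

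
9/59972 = 9/59972 = 0.00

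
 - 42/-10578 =7/1763 = 0.00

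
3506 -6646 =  - 3140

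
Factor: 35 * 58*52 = 2^3* 5^1*7^1* 13^1*29^1 =105560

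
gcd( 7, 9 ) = 1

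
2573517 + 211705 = 2785222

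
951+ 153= 1104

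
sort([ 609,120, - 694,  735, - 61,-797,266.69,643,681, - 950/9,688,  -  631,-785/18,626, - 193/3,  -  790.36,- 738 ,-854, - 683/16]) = [ - 854,-797,-790.36, - 738,-694,  -  631, - 950/9,-193/3, - 61, -785/18 ,  -  683/16,120 , 266.69 , 609,626,643,681, 688, 735 ]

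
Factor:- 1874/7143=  - 2^1*3^(  -  1)*937^1 *2381^( -1 )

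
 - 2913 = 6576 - 9489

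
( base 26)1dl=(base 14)53d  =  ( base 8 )2013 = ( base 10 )1035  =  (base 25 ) 1GA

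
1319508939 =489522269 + 829986670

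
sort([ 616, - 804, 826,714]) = [-804,616, 714, 826]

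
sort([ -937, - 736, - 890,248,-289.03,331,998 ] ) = [-937, -890, - 736, -289.03, 248, 331, 998]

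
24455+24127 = 48582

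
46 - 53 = -7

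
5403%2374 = 655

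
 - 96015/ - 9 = 10668 + 1/3 = 10668.33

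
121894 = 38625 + 83269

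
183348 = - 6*( - 30558)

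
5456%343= 311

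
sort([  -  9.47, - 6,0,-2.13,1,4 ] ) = [-9.47, - 6, - 2.13 , 0,  1,4]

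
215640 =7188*30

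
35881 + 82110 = 117991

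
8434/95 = 88+74/95  =  88.78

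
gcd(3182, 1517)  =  37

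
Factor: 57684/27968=33/16 = 2^( - 4 )*3^1*11^1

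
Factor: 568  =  2^3*71^1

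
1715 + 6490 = 8205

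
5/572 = 5/572 = 0.01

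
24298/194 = 125 + 24/97 = 125.25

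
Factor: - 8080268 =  -2^2*7^1*23^1 * 12547^1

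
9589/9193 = 9589/9193 = 1.04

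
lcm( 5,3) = 15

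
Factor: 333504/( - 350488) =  - 2^3*3^3*227^( - 1 ) = - 216/227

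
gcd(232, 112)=8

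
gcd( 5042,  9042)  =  2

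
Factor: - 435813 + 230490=-3^1  *89^1 * 769^1 = - 205323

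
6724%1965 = 829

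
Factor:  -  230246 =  - 2^1* 115123^1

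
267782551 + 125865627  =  393648178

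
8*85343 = 682744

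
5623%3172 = 2451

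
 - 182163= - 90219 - 91944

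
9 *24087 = 216783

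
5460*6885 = 37592100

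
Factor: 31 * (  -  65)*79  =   - 5^1*13^1*31^1*79^1 = -159185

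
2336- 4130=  - 1794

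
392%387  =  5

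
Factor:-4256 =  - 2^5*7^1*19^1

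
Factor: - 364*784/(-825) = 2^6*3^ ( - 1)* 5^( - 2)*7^3*11^ ( - 1)*13^1 = 285376/825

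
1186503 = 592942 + 593561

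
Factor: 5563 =5563^1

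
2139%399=144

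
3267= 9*363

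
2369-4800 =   -  2431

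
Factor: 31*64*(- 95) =-2^6*5^1*19^1*31^1 = -188480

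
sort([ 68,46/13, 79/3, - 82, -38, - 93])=[ - 93,-82, - 38,  46/13,  79/3,68]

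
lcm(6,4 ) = 12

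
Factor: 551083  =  13^1*42391^1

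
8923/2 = 8923/2 = 4461.50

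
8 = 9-1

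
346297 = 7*49471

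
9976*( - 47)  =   - 468872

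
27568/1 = 27568 = 27568.00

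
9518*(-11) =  - 104698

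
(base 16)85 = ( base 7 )250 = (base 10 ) 133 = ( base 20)6d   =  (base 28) 4L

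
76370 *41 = 3131170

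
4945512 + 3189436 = 8134948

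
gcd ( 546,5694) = 78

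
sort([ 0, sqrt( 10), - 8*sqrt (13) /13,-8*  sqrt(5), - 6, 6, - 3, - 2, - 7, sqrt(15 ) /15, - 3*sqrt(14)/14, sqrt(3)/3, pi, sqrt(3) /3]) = [-8*sqrt( 5), - 7, - 6 , - 3,-8*sqrt(13)/13, - 2, - 3*sqrt(14)/14,0,sqrt(15)/15, sqrt( 3)/3, sqrt( 3 )/3, pi,sqrt(10),  6]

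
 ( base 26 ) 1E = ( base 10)40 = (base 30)1a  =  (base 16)28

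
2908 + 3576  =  6484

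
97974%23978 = 2062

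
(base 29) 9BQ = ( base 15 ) 2529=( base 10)7914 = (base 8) 17352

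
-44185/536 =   -  44185/536 = - 82.43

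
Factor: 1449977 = 1449977^1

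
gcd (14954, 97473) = 1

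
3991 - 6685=  -  2694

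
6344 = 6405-61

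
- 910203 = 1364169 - 2274372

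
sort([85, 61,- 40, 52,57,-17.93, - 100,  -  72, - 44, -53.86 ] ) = [ - 100, - 72, - 53.86,  -  44,  -  40,  -  17.93,52, 57, 61,85]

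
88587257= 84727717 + 3859540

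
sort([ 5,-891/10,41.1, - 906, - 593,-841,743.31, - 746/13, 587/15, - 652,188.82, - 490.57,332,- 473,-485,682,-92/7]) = [ - 906, - 841 , - 652, - 593, - 490.57,-485,-473, - 891/10, - 746/13,-92/7,  5,587/15, 41.1, 188.82, 332 , 682, 743.31] 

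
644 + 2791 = 3435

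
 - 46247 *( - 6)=277482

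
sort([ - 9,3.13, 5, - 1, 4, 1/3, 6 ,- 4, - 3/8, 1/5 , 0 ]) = [ - 9, - 4,-1, - 3/8 , 0, 1/5,1/3, 3.13 , 4,5,6 ] 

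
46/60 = 23/30 = 0.77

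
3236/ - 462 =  - 1618/231 = - 7.00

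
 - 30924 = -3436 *9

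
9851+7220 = 17071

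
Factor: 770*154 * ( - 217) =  - 2^2*5^1*7^3 * 11^2*31^1 = - 25731860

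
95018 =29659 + 65359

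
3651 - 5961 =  - 2310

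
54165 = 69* 785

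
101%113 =101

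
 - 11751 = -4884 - 6867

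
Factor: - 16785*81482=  - 1367675370 = - 2^1*3^2*5^1*131^1*311^1*373^1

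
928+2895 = 3823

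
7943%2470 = 533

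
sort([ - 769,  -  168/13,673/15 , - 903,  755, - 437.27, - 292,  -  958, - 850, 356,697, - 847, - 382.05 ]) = [ - 958, - 903, - 850, - 847 , - 769,- 437.27, - 382.05,-292, - 168/13 , 673/15,356, 697, 755 ]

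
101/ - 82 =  - 2 + 63/82= -1.23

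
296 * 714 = 211344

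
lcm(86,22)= 946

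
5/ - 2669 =  -  1 + 2664/2669=- 0.00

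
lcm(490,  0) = 0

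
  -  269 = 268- 537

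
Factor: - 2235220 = - 2^2  *  5^1* 13^1*8597^1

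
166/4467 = 166/4467 = 0.04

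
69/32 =2  +  5/32=2.16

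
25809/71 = 25809/71 =363.51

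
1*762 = 762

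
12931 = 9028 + 3903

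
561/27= 20+7/9 = 20.78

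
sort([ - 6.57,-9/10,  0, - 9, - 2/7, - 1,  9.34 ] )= [  -  9,-6.57, - 1, - 9/10,-2/7 , 0,9.34]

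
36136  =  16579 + 19557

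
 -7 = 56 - 63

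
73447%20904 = 10735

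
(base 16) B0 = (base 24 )78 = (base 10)176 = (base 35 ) 51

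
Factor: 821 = 821^1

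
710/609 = 710/609 = 1.17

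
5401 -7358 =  - 1957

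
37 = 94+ - 57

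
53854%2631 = 1234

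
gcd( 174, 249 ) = 3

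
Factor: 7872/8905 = 2^6*3^1* 5^( - 1)*13^( - 1)*41^1*137^( - 1)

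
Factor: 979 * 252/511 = 2^2*3^2*11^1 * 73^( - 1 )* 89^1 = 35244/73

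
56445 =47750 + 8695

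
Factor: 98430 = 2^1*3^1*5^1 * 17^1*193^1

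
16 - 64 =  - 48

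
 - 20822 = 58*( - 359 ) 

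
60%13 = 8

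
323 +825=1148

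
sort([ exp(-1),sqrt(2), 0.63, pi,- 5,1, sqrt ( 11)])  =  [-5, exp( - 1), 0.63, 1,sqrt ( 2),  pi,  sqrt( 11)] 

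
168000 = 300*560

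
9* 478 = 4302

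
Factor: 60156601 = 5021^1*11981^1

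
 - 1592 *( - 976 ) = 1553792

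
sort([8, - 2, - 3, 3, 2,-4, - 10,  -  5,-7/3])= [  -  10, - 5 , - 4,- 3,  -  7/3, - 2,2, 3, 8]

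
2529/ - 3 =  - 843  +  0/1= - 843.00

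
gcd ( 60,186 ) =6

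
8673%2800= 273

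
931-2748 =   -  1817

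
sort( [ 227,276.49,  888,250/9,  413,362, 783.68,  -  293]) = [ - 293, 250/9, 227, 276.49 , 362, 413, 783.68, 888]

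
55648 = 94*592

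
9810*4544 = 44576640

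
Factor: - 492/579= - 164/193 = -2^2*41^1* 193^( - 1 ) 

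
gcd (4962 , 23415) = 3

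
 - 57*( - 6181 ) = 352317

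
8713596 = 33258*262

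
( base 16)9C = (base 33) 4o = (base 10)156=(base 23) 6I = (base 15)A6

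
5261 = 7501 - 2240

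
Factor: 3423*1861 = 3^1*7^1*163^1*1861^1 = 6370203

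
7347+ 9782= 17129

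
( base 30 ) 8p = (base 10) 265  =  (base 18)ed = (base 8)411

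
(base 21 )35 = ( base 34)20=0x44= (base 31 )26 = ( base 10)68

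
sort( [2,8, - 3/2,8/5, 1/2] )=[ - 3/2,1/2, 8/5,2, 8]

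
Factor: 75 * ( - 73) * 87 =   -  3^2*5^2 * 29^1*73^1 = - 476325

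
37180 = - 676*( - 55) 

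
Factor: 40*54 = 2^4*3^3*5^1 = 2160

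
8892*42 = 373464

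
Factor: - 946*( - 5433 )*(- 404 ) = -2^3*3^1*11^1*43^1*101^1*1811^1 = - 2076405672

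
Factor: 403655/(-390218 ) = - 2^( - 1) * 5^1*7^1 * 17^ (-1 )*19^1*23^( - 1 ) * 499^( - 1)*607^1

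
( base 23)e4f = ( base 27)a87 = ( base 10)7513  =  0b1110101011001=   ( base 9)11267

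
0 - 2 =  - 2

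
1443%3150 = 1443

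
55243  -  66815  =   - 11572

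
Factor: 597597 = 3^1 * 7^1*11^1*13^1*199^1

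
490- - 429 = 919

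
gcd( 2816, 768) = 256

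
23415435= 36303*645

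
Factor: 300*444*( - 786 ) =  - 2^5 * 3^3*5^2*37^1*131^1  =  - 104695200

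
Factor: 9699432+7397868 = 17097300 = 2^2*3^2 * 5^2 * 11^2*157^1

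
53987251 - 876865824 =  - 822878573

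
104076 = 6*17346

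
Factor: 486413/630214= 2^ ( - 1) * 13^( - 1)*401^1*1213^1*24239^ ( - 1)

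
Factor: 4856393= 61^1*79613^1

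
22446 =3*7482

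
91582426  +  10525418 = 102107844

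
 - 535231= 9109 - 544340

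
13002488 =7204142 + 5798346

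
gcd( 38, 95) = 19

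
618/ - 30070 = -309/15035 =-0.02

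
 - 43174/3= - 43174/3  =  - 14391.33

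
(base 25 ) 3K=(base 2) 1011111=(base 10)95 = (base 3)10112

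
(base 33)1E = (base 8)57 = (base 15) 32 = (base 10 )47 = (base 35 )1C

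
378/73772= 189/36886=0.01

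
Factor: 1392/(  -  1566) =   -  8/9= - 2^3 * 3^(  -  2 )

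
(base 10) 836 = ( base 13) 4C4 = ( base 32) Q4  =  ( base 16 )344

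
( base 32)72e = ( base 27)9PA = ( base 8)16116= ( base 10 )7246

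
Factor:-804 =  - 2^2*3^1*67^1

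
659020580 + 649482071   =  1308502651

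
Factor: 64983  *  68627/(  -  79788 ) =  - 2^(-2 )*13^1*61^( - 1)*109^( - 1 )*5279^1*21661^1 = - 1486529447/26596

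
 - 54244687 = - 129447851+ 75203164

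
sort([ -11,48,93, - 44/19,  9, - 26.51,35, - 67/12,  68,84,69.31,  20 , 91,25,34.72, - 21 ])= [  -  26.51, - 21, - 11, - 67/12, - 44/19, 9,20 , 25, 34.72,  35,48,68 , 69.31,84  ,  91,93]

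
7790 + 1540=9330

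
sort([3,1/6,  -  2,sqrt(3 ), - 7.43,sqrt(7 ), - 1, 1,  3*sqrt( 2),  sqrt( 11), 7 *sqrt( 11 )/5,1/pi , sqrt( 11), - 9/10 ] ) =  [ - 7.43, - 2, - 1, - 9/10  ,  1/6,1/pi , 1, sqrt( 3) , sqrt(7 ), 3, sqrt(11),sqrt(11),3*sqrt(2),7*sqrt( 11) /5 ] 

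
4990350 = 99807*50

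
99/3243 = 33/1081 = 0.03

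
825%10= 5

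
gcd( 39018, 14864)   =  1858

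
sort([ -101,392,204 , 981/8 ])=[ -101, 981/8,204, 392 ]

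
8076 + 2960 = 11036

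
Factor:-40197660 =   -  2^2 * 3^1*5^1*463^1*1447^1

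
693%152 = 85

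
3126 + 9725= 12851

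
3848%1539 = 770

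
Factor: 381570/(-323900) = -483/410 = - 2^(-1)*3^1 * 5^(-1)*7^1*23^1*41^(  -  1 )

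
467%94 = 91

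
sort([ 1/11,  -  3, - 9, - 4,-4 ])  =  [-9, - 4, - 4, - 3,1/11 ]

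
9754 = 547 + 9207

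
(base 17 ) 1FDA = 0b10010100000111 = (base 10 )9479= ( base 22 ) JCJ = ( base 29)B7P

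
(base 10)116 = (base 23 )51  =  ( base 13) 8c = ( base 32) 3k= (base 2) 1110100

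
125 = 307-182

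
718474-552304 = 166170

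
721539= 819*881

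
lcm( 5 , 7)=35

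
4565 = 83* 55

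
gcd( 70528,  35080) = 8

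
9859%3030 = 769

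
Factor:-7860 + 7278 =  - 2^1*3^1*97^1 = - 582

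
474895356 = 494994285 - 20098929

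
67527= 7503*9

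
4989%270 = 129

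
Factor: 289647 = 3^2*32183^1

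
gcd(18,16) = 2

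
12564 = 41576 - 29012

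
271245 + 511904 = 783149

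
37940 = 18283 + 19657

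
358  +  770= 1128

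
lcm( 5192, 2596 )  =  5192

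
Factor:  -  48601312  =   - 2^5*277^1 * 5483^1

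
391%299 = 92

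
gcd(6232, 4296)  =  8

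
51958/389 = 51958/389 = 133.57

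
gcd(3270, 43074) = 6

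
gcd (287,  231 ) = 7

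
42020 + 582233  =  624253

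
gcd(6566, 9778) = 2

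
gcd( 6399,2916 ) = 81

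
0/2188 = 0 = 0.00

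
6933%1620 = 453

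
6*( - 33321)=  - 199926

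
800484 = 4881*164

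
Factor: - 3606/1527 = -2^1 * 509^( - 1) * 601^1  =  - 1202/509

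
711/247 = 711/247 = 2.88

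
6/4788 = 1/798 = 0.00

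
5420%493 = 490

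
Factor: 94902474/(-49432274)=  - 3^1*15817079^1*24716137^(-1) = - 47451237/24716137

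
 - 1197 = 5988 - 7185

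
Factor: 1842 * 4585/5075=2^1 * 3^1 * 5^( - 1)*29^( - 1 ) * 131^1 * 307^1 = 241302/145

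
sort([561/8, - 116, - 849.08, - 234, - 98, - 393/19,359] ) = [ - 849.08, - 234, - 116, - 98, - 393/19 , 561/8,359 ]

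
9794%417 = 203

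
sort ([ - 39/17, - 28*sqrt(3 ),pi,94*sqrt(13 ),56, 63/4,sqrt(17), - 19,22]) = [ - 28*sqrt( 3), - 19, - 39/17, pi,sqrt(17 ), 63/4,22,56,94*sqrt( 13 ) ]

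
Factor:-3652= - 2^2*11^1* 83^1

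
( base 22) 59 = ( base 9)142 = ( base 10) 119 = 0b1110111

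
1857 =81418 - 79561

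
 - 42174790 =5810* ( - 7259 ) 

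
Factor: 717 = 3^1 * 239^1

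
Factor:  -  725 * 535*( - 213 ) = 3^1 * 5^3* 29^1 * 71^1*107^1 = 82617375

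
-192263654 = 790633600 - 982897254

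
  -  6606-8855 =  - 15461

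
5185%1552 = 529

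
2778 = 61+2717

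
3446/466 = 1723/233=7.39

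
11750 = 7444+4306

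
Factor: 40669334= 2^1*31^1*769^1*853^1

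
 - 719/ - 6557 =719/6557 = 0.11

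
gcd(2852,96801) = 1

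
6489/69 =2163/23 = 94.04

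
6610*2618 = 17304980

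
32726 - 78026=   - 45300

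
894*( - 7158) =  - 6399252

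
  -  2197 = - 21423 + 19226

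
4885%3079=1806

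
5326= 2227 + 3099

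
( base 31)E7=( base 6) 2013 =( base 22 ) k1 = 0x1b9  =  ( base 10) 441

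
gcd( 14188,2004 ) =4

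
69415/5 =13883 = 13883.00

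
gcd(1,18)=1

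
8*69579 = 556632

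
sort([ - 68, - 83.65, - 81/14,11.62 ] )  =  [-83.65 , - 68, - 81/14, 11.62]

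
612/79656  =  51/6638 = 0.01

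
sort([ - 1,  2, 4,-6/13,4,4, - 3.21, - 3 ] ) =[-3.21,-3,-1, -6/13,2,4, 4 , 4]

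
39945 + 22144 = 62089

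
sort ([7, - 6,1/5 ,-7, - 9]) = [-9, - 7,  -  6,1/5, 7] 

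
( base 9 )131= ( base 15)74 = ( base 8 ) 155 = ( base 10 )109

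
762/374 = 381/187 = 2.04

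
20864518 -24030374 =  - 3165856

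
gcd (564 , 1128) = 564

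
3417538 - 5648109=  - 2230571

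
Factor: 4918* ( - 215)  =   - 1057370 = - 2^1*5^1*43^1*2459^1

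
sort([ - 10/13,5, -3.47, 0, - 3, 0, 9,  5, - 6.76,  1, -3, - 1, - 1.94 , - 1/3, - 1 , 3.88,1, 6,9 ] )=[-6.76 , - 3.47, - 3, - 3, - 1.94, -1, - 1, - 10/13 , -1/3, 0, 0,1 , 1,  3.88, 5,  5,6,9,  9]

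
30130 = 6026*5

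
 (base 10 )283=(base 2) 100011011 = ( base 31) 94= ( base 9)344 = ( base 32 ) 8r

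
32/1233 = 32/1233   =  0.03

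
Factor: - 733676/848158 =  -366838/424079  =  - 2^1*149^1*1231^1*424079^ ( - 1 ) 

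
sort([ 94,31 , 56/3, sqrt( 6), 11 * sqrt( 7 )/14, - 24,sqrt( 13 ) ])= [ - 24,  11 * sqrt(7)/14,sqrt( 6 ),sqrt( 13),56/3,31,94] 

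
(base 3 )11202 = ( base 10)128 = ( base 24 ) 58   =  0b10000000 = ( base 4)2000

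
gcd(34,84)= 2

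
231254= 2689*86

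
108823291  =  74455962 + 34367329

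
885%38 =11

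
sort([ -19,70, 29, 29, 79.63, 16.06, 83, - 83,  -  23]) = [ - 83,-23, - 19, 16.06,  29,29,70,  79.63,83] 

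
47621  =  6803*7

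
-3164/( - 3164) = 1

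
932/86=10 + 36/43 = 10.84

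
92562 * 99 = 9163638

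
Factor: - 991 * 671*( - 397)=11^1 * 61^1*397^1*991^1 = 263989517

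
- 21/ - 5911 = 21/5911 = 0.00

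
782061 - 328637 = 453424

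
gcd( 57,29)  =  1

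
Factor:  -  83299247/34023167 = -19^ ( - 2)* 37^1* 79^( - 1 )*1193^( - 1 )*2251331^1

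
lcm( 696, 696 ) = 696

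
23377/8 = 2922 + 1/8 =2922.12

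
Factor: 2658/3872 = 1329/1936=2^(-4 ) * 3^1*11^( - 2) * 443^1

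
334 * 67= 22378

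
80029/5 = 16005 + 4/5 = 16005.80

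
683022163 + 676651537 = 1359673700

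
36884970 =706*52245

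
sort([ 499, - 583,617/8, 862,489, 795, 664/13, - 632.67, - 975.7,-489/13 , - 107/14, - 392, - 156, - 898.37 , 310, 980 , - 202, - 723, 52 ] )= [ - 975.7,-898.37, - 723, - 632.67, - 583,-392,- 202, - 156, - 489/13, - 107/14, 664/13, 52,617/8,310, 489, 499, 795,862, 980]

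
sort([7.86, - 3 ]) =[ - 3, 7.86 ]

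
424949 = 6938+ 418011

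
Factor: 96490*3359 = 2^1*5^1*3359^1*9649^1 =324109910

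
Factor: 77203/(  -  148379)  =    -  269/517 = - 11^( - 1)*47^ (  -  1 )*269^1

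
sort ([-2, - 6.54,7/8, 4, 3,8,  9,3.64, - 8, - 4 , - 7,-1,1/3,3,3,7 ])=[ - 8,  -  7, - 6.54, - 4, - 2, - 1,1/3, 7/8, 3,3, 3,3.64,4,7,  8,9 ]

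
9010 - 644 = 8366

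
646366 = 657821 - 11455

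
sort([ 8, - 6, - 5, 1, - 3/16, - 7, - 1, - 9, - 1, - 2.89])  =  [ - 9, - 7, - 6, - 5, - 2.89, - 1, - 1,-3/16,1,8 ]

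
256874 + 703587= 960461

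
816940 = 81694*10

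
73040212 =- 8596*( - 8497)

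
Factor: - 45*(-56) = 2520=2^3*3^2*5^1*7^1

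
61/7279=61/7279 = 0.01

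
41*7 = 287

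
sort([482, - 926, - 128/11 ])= [  -  926, - 128/11,482]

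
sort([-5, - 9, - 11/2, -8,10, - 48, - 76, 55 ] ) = [ - 76, - 48, - 9,  -  8 ,-11/2, - 5 , 10,55] 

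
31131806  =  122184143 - 91052337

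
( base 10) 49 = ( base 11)45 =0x31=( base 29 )1k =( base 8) 61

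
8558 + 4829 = 13387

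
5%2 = 1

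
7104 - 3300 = 3804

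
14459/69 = 209 + 38/69 = 209.55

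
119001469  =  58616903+60384566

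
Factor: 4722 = 2^1*3^1 * 787^1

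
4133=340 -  - 3793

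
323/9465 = 323/9465= 0.03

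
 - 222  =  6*( - 37) 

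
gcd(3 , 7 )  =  1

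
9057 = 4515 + 4542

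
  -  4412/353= - 13 + 177/353 =-12.50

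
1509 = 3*503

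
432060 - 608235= -176175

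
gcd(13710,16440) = 30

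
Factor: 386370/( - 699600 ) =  - 2^(  -  3 )*3^5 *5^ ( - 1 )*11^( - 1 ) = -  243/440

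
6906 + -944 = 5962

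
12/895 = 12/895 = 0.01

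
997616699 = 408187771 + 589428928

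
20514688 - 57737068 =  - 37222380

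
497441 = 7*71063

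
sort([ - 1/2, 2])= [-1/2, 2]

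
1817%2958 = 1817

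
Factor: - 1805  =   - 5^1*19^2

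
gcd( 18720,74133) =9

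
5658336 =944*5994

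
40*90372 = 3614880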